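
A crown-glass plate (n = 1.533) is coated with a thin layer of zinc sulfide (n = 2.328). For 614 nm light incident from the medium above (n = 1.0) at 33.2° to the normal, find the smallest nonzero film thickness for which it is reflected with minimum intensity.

Ray reflecting at the top interface goes from n = 1.0 toward n = 2.328: a half-wave phase shift.
At the lower boundary (n = 2.328 to n = 1.533) the reflected ray undergoes no phase shift.
The two reflections differ by half a wavelength.
So the condition for destructive reflection is 2 n t cos θ_r = m λ.
Snell's law: 1.0 sin 33.2° = 2.328 sin θ_r → sin θ_r = 0.235, cos θ_r = 0.972.
Minimum nonzero at m = 1: t = λ / (2 n cos θ_r) = 614 / (2 × 2.328 × 0.972) = 136 nm.

136 nm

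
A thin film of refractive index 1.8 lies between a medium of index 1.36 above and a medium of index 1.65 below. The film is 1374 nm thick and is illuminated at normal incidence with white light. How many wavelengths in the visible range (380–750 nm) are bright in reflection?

6

At the upper boundary (n = 1.36 to n = 1.8) the reflected ray undergoes a half-wave phase shift.
Bottom surface (1.8 → 1.65): reflection off a lower-index medium gives no phase shift.
Exactly one π shift → a net half-wave offset.
With one net inversion, constructive interference in reflection requires 2 n t = (m + ½) λ.
λ = 2 n t / (m + ½) = 4946 / (m + ½) nm.
m=6: 761 nm (IR); m=7: 660 nm (visible); m=8: 582 nm (visible); m=9: 521 nm (visible); m=10: 471 nm (visible); m=11: 430 nm (visible); m=12: 396 nm (visible); m=13: 366 nm (UV).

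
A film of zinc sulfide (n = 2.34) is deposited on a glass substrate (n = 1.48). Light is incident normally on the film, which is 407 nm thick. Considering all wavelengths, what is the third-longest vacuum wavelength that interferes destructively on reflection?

635 nm

At the upper boundary (n = 1.0 to n = 2.34) the reflected ray undergoes a half-wave phase shift.
Ray reflecting at the bottom interface goes from n = 2.34 toward n = 1.48: no phase shift.
The two reflections differ by half a wavelength.
For dark reflection here: 2 n t = m λ.
λ = 2 n t / m. The third-longest wavelength is m = 3: λ = 2 × 2.34 × 407 / 3.00 = 635 nm.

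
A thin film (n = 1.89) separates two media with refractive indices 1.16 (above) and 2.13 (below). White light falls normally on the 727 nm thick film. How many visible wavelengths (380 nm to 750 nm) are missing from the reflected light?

Top surface (1.16 → 1.89): reflection off a higher-index medium gives a half-wave phase shift.
Bottom surface (1.89 → 2.13): reflection off a higher-index medium gives a half-wave phase shift.
Zero or two π shifts → no net half-wave offset.
With no net inversion, destructive interference in reflection requires 2 n t = (m + ½) λ.
λ = 2 n t / (m + ½) = 2748 / (m + ½) nm.
m=3: 785 nm (IR); m=4: 611 nm (visible); m=5: 500 nm (visible); m=6: 423 nm (visible); m=7: 366 nm (UV).

3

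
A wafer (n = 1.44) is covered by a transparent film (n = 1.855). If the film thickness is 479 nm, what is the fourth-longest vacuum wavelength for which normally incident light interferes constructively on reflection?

Top surface (1.0 → 1.855): reflection off a higher-index medium gives a half-wave phase shift.
At the lower boundary (n = 1.855 to n = 1.44) the reflected ray undergoes no phase shift.
The two reflections differ by half a wavelength.
For strong reflection here: 2 n t = (m + ½) λ.
λ = 2 n t / (m + ½). The fourth-longest wavelength is m = 3: λ = 2 × 1.855 × 479 / 3.50 = 508 nm.

508 nm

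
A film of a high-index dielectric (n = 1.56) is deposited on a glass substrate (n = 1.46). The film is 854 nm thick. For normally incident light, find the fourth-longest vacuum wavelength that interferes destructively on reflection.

At the upper boundary (n = 1.0 to n = 1.56) the reflected ray undergoes a half-wave phase shift.
Bottom surface (1.56 → 1.46): reflection off a lower-index medium gives no phase shift.
Net: one phase inversion between the two reflected rays.
So the condition for destructive reflection is 2 n t = m λ.
λ = 2 n t / m. The fourth-longest wavelength is m = 4: λ = 2 × 1.56 × 854 / 4.00 = 666 nm.

666 nm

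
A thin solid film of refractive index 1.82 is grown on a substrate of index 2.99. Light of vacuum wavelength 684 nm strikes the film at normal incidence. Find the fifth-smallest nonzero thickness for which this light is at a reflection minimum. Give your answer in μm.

Top surface (1.0 → 1.82): reflection off a higher-index medium gives a half-wave phase shift.
At the lower boundary (n = 1.82 to n = 2.99) the reflected ray undergoes a half-wave phase shift.
Net: no relative phase inversion (both shifts match).
With no net inversion, destructive interference in reflection requires 2 n t = (m + ½) λ.
The fifth-smallest nonzero thickness corresponds to m = 4: t = (m + ½) λ / (2 n) = 4.50 × 684 / (2 × 1.82) = 846 nm.

0.846 μm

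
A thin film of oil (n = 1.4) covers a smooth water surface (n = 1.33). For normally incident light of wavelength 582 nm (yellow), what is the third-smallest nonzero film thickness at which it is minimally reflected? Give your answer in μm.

0.624 μm

At the upper boundary (n = 1.0 to n = 1.4) the reflected ray undergoes a half-wave phase shift.
At the lower boundary (n = 1.4 to n = 1.33) the reflected ray undergoes no phase shift.
Exactly one π shift → a net half-wave offset.
With one net inversion, destructive interference in reflection requires 2 n t = m λ.
The third-smallest nonzero thickness corresponds to m = 3: t = m λ / (2 n) = 3.00 × 582 / (2 × 1.4) = 624 nm.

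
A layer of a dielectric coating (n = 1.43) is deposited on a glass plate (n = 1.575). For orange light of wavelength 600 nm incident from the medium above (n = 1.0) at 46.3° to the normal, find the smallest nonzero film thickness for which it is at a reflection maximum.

Top surface (1.0 → 1.43): reflection off a higher-index medium gives a half-wave phase shift.
Ray reflecting at the bottom interface goes from n = 1.43 toward n = 1.575: a half-wave phase shift.
Net: no relative phase inversion (both shifts match).
With no net inversion, constructive interference in reflection requires 2 n t cos θ_r = m λ.
Snell's law: 1.0 sin 46.3° = 1.43 sin θ_r → sin θ_r = 0.506, cos θ_r = 0.863.
Minimum nonzero at m = 1: t = λ / (2 n cos θ_r) = 600 / (2 × 1.43 × 0.863) = 243 nm.

243 nm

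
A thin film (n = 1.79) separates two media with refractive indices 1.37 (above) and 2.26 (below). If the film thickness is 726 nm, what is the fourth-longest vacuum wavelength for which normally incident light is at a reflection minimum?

Top surface (1.37 → 1.79): reflection off a higher-index medium gives a half-wave phase shift.
Bottom surface (1.79 → 2.26): reflection off a higher-index medium gives a half-wave phase shift.
The two reflections carry the same phase change, so no net offset.
So the condition for destructive reflection is 2 n t = (m + ½) λ.
λ = 2 n t / (m + ½). The fourth-longest wavelength is m = 3: λ = 2 × 1.79 × 726 / 3.50 = 743 nm.

743 nm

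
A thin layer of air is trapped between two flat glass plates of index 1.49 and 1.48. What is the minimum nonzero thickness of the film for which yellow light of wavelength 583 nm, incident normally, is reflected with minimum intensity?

292 nm

At the upper boundary (n = 1.49 to n = 1.0) the reflected ray undergoes no phase shift.
Ray reflecting at the bottom interface goes from n = 1.0 toward n = 1.48: a half-wave phase shift.
The two reflections differ by half a wavelength.
So the condition for destructive reflection is 2 n t = m λ.
Minimum nonzero at m = 1: t = λ / (2 n) = 583 / (2 × 1.0) = 292 nm.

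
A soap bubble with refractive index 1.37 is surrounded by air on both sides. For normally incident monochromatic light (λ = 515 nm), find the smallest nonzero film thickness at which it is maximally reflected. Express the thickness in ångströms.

940 Å

Ray reflecting at the top interface goes from n = 1.0 toward n = 1.37: a half-wave phase shift.
Bottom surface (1.37 → 1.0): reflection off a lower-index medium gives no phase shift.
The two reflections differ by half a wavelength.
For strong reflection here: 2 n t = (m + ½) λ.
Minimum at m = 0: t = λ / (4 n) = 515 / (4 × 1.37) = 94.0 nm.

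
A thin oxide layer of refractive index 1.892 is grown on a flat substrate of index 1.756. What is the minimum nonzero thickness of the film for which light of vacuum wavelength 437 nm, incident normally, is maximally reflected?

Ray reflecting at the top interface goes from n = 1.0 toward n = 1.892: a half-wave phase shift.
At the lower boundary (n = 1.892 to n = 1.756) the reflected ray undergoes no phase shift.
Net: one phase inversion between the two reflected rays.
With one net inversion, constructive interference in reflection requires 2 n t = (m + ½) λ.
Minimum at m = 0: t = λ / (4 n) = 437 / (4 × 1.892) = 57.7 nm.

57.7 nm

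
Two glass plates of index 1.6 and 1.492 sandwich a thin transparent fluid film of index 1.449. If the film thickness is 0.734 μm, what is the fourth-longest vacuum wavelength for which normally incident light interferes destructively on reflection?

532 nm

Top surface (1.6 → 1.449): reflection off a lower-index medium gives no phase shift.
At the lower boundary (n = 1.449 to n = 1.492) the reflected ray undergoes a half-wave phase shift.
Net: one phase inversion between the two reflected rays.
With one net inversion, destructive interference in reflection requires 2 n t = m λ.
λ = 2 n t / m. The fourth-longest wavelength is m = 4: λ = 2 × 1.449 × 734 / 4.00 = 532 nm.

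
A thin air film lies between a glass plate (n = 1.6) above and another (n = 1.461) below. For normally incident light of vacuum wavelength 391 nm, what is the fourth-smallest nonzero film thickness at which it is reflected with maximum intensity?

Ray reflecting at the top interface goes from n = 1.6 toward n = 1.0: no phase shift.
At the lower boundary (n = 1.0 to n = 1.461) the reflected ray undergoes a half-wave phase shift.
Net: one phase inversion between the two reflected rays.
For strong reflection here: 2 n t = (m + ½) λ.
The fourth-smallest nonzero thickness corresponds to m = 3: t = (m + ½) λ / (2 n) = 3.50 × 391 / (2 × 1.0) = 684 nm.

684 nm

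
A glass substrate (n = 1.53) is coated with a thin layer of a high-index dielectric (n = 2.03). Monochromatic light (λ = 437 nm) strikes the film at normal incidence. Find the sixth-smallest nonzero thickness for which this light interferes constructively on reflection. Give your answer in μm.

0.592 μm

Ray reflecting at the top interface goes from n = 1.0 toward n = 2.03: a half-wave phase shift.
At the lower boundary (n = 2.03 to n = 1.53) the reflected ray undergoes no phase shift.
Exactly one π shift → a net half-wave offset.
For bright reflection here: 2 n t = (m + ½) λ.
The sixth-smallest nonzero thickness corresponds to m = 5: t = (m + ½) λ / (2 n) = 5.50 × 437 / (2 × 2.03) = 592 nm.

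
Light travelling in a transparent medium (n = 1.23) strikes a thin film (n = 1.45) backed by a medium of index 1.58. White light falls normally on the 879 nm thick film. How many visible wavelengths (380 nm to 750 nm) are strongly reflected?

Top surface (1.23 → 1.45): reflection off a higher-index medium gives a half-wave phase shift.
At the lower boundary (n = 1.45 to n = 1.58) the reflected ray undergoes a half-wave phase shift.
Zero or two π shifts → no net half-wave offset.
With no net inversion, constructive interference in reflection requires 2 n t = m λ.
λ = 2 n t / m = 2549 / m nm.
m=3: 850 nm (IR); m=4: 637 nm (visible); m=5: 510 nm (visible); m=6: 425 nm (visible); m=7: 364 nm (UV).

3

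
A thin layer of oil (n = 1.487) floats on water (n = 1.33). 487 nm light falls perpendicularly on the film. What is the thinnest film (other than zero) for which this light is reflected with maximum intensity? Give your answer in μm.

Ray reflecting at the top interface goes from n = 1.0 toward n = 1.487: a half-wave phase shift.
Bottom surface (1.487 → 1.33): reflection off a lower-index medium gives no phase shift.
Net: one phase inversion between the two reflected rays.
With one net inversion, constructive interference in reflection requires 2 n t = (m + ½) λ.
Minimum at m = 0: t = λ / (4 n) = 487 / (4 × 1.487) = 81.9 nm.

0.0819 μm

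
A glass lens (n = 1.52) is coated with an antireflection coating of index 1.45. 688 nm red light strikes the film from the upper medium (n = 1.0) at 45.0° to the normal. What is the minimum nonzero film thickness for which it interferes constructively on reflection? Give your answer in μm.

0.272 μm

At the upper boundary (n = 1.0 to n = 1.45) the reflected ray undergoes a half-wave phase shift.
Ray reflecting at the bottom interface goes from n = 1.45 toward n = 1.52: a half-wave phase shift.
Zero or two π shifts → no net half-wave offset.
For strong reflection here: 2 n t cos θ_r = m λ.
Snell's law: 1.0 sin 45.0° = 1.45 sin θ_r → sin θ_r = 0.488, cos θ_r = 0.873.
Minimum nonzero at m = 1: t = λ / (2 n cos θ_r) = 688 / (2 × 1.45 × 0.873) = 272 nm.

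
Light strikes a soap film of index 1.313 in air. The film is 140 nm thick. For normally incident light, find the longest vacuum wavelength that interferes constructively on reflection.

735 nm

Ray reflecting at the top interface goes from n = 1.0 toward n = 1.313: a half-wave phase shift.
At the lower boundary (n = 1.313 to n = 1.0) the reflected ray undergoes no phase shift.
Exactly one π shift → a net half-wave offset.
With one net inversion, constructive interference in reflection requires 2 n t = (m + ½) λ.
λ = 2 n t / (m + ½). The longest wavelength is m = 0: λ = 2 × 1.313 × 140 / 0.500 = 735 nm.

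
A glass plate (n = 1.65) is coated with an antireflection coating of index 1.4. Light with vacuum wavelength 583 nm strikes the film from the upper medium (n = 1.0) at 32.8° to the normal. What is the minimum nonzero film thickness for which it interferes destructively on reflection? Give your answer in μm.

0.113 μm

At the upper boundary (n = 1.0 to n = 1.4) the reflected ray undergoes a half-wave phase shift.
At the lower boundary (n = 1.4 to n = 1.65) the reflected ray undergoes a half-wave phase shift.
Net: no relative phase inversion (both shifts match).
So the condition for destructive reflection is 2 n t cos θ_r = (m + ½) λ.
Snell's law: 1.0 sin 32.8° = 1.4 sin θ_r → sin θ_r = 0.387, cos θ_r = 0.922.
Minimum at m = 0: t = λ / (4 n cos θ_r) = 583 / (4 × 1.4 × 0.922) = 113 nm.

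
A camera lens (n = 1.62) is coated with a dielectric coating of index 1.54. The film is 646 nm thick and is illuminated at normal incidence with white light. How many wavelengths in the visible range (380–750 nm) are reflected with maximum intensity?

Top surface (1.0 → 1.54): reflection off a higher-index medium gives a half-wave phase shift.
At the lower boundary (n = 1.54 to n = 1.62) the reflected ray undergoes a half-wave phase shift.
The two reflections carry the same phase change, so no net offset.
For strong reflection here: 2 n t = m λ.
λ = 2 n t / m = 1990 / m nm.
m=2: 995 nm (IR); m=3: 663 nm (visible); m=4: 497 nm (visible); m=5: 398 nm (visible); m=6: 332 nm (UV).

3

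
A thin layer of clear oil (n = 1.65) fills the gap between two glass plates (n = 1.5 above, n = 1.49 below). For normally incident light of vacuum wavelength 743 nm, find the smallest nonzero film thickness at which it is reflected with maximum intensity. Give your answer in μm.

Top surface (1.5 → 1.65): reflection off a higher-index medium gives a half-wave phase shift.
Bottom surface (1.65 → 1.49): reflection off a lower-index medium gives no phase shift.
Exactly one π shift → a net half-wave offset.
With one net inversion, constructive interference in reflection requires 2 n t = (m + ½) λ.
Minimum at m = 0: t = λ / (4 n) = 743 / (4 × 1.65) = 113 nm.

0.113 μm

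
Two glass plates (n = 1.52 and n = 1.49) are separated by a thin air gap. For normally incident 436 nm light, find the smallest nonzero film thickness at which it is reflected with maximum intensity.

Ray reflecting at the top interface goes from n = 1.52 toward n = 1.0: no phase shift.
Ray reflecting at the bottom interface goes from n = 1.0 toward n = 1.49: a half-wave phase shift.
The two reflections differ by half a wavelength.
With one net inversion, constructive interference in reflection requires 2 n t = (m + ½) λ.
Minimum at m = 0: t = λ / (4 n) = 436 / (4 × 1.0) = 109 nm.

109 nm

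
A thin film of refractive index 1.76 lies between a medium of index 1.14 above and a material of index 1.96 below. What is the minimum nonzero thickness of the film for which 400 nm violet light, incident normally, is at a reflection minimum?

Top surface (1.14 → 1.76): reflection off a higher-index medium gives a half-wave phase shift.
At the lower boundary (n = 1.76 to n = 1.96) the reflected ray undergoes a half-wave phase shift.
Net: no relative phase inversion (both shifts match).
For weak reflection here: 2 n t = (m + ½) λ.
Minimum at m = 0: t = λ / (4 n) = 400 / (4 × 1.76) = 56.8 nm.

56.8 nm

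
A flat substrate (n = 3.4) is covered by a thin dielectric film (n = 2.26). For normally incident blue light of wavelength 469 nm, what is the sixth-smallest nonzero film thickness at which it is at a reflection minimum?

At the upper boundary (n = 1.0 to n = 2.26) the reflected ray undergoes a half-wave phase shift.
Ray reflecting at the bottom interface goes from n = 2.26 toward n = 3.4: a half-wave phase shift.
The two reflections carry the same phase change, so no net offset.
With no net inversion, destructive interference in reflection requires 2 n t = (m + ½) λ.
The sixth-smallest nonzero thickness corresponds to m = 5: t = (m + ½) λ / (2 n) = 5.50 × 469 / (2 × 2.26) = 571 nm.

571 nm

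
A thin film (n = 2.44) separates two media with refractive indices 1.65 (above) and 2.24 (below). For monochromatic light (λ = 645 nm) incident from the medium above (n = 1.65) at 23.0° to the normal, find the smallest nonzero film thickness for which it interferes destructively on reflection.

137 nm

At the upper boundary (n = 1.65 to n = 2.44) the reflected ray undergoes a half-wave phase shift.
At the lower boundary (n = 2.44 to n = 2.24) the reflected ray undergoes no phase shift.
Net: one phase inversion between the two reflected rays.
With one net inversion, destructive interference in reflection requires 2 n t cos θ_r = m λ.
Snell's law: 1.65 sin 23.0° = 2.44 sin θ_r → sin θ_r = 0.264, cos θ_r = 0.964.
Minimum nonzero at m = 1: t = λ / (2 n cos θ_r) = 645 / (2 × 2.44 × 0.964) = 137 nm.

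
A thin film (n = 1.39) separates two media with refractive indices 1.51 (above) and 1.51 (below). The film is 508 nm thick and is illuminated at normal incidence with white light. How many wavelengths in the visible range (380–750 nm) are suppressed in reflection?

2

At the upper boundary (n = 1.51 to n = 1.39) the reflected ray undergoes no phase shift.
Bottom surface (1.39 → 1.51): reflection off a higher-index medium gives a half-wave phase shift.
Exactly one π shift → a net half-wave offset.
For minimum reflection here: 2 n t = m λ.
λ = 2 n t / m = 1412 / m nm.
m=1: 1412 nm (IR); m=2: 706 nm (visible); m=3: 471 nm (visible); m=4: 353 nm (UV).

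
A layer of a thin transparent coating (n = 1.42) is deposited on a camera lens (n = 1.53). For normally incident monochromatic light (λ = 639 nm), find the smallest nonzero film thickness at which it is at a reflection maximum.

225 nm

Top surface (1.0 → 1.42): reflection off a higher-index medium gives a half-wave phase shift.
Ray reflecting at the bottom interface goes from n = 1.42 toward n = 1.53: a half-wave phase shift.
Net: no relative phase inversion (both shifts match).
With no net inversion, constructive interference in reflection requires 2 n t = m λ.
Minimum nonzero at m = 1: t = λ / (2 n) = 639 / (2 × 1.42) = 225 nm.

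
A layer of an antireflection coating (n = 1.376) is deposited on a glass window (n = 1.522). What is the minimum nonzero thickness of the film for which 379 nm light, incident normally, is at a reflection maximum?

138 nm

Ray reflecting at the top interface goes from n = 1.0 toward n = 1.376: a half-wave phase shift.
Bottom surface (1.376 → 1.522): reflection off a higher-index medium gives a half-wave phase shift.
The two reflections carry the same phase change, so no net offset.
With no net inversion, constructive interference in reflection requires 2 n t = m λ.
Minimum nonzero at m = 1: t = λ / (2 n) = 379 / (2 × 1.376) = 138 nm.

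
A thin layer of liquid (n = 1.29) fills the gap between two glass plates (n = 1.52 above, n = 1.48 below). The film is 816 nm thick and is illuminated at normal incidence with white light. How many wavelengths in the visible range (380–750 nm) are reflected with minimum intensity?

Ray reflecting at the top interface goes from n = 1.52 toward n = 1.29: no phase shift.
At the lower boundary (n = 1.29 to n = 1.48) the reflected ray undergoes a half-wave phase shift.
Net: one phase inversion between the two reflected rays.
With one net inversion, destructive interference in reflection requires 2 n t = m λ.
λ = 2 n t / m = 2105 / m nm.
m=2: 1053 nm (IR); m=3: 702 nm (visible); m=4: 526 nm (visible); m=5: 421 nm (visible); m=6: 351 nm (UV).

3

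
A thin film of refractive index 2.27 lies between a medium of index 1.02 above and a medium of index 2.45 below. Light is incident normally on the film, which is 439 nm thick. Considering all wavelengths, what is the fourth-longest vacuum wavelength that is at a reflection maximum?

Ray reflecting at the top interface goes from n = 1.02 toward n = 2.27: a half-wave phase shift.
At the lower boundary (n = 2.27 to n = 2.45) the reflected ray undergoes a half-wave phase shift.
The two reflections carry the same phase change, so no net offset.
For strong reflection here: 2 n t = m λ.
λ = 2 n t / m. The fourth-longest wavelength is m = 4: λ = 2 × 2.27 × 439 / 4.00 = 498 nm.

498 nm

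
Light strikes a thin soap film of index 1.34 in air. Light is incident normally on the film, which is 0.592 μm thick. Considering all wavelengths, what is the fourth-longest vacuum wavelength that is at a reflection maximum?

At the upper boundary (n = 1.0 to n = 1.34) the reflected ray undergoes a half-wave phase shift.
Ray reflecting at the bottom interface goes from n = 1.34 toward n = 1.0: no phase shift.
Exactly one π shift → a net half-wave offset.
With one net inversion, constructive interference in reflection requires 2 n t = (m + ½) λ.
λ = 2 n t / (m + ½). The fourth-longest wavelength is m = 3: λ = 2 × 1.34 × 592 / 3.50 = 453 nm.

453 nm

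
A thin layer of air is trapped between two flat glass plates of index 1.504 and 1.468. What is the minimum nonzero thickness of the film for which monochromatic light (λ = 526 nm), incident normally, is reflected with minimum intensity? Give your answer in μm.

0.263 μm

Ray reflecting at the top interface goes from n = 1.504 toward n = 1.0: no phase shift.
Bottom surface (1.0 → 1.468): reflection off a higher-index medium gives a half-wave phase shift.
The two reflections differ by half a wavelength.
With one net inversion, destructive interference in reflection requires 2 n t = m λ.
Minimum nonzero at m = 1: t = λ / (2 n) = 526 / (2 × 1.0) = 263 nm.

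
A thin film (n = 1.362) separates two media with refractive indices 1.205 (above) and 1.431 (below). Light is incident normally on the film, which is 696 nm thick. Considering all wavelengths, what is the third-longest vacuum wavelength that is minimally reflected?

758 nm

Top surface (1.205 → 1.362): reflection off a higher-index medium gives a half-wave phase shift.
Bottom surface (1.362 → 1.431): reflection off a higher-index medium gives a half-wave phase shift.
Zero or two π shifts → no net half-wave offset.
For weak reflection here: 2 n t = (m + ½) λ.
λ = 2 n t / (m + ½). The third-longest wavelength is m = 2: λ = 2 × 1.362 × 696 / 2.50 = 758 nm.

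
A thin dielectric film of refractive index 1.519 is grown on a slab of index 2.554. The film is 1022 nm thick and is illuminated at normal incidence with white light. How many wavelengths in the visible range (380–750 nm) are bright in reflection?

At the upper boundary (n = 1.0 to n = 1.519) the reflected ray undergoes a half-wave phase shift.
Ray reflecting at the bottom interface goes from n = 1.519 toward n = 2.554: a half-wave phase shift.
Zero or two π shifts → no net half-wave offset.
With no net inversion, constructive interference in reflection requires 2 n t = m λ.
λ = 2 n t / m = 3105 / m nm.
m=4: 776 nm (IR); m=5: 621 nm (visible); m=6: 517 nm (visible); m=7: 444 nm (visible); m=8: 388 nm (visible); m=9: 345 nm (UV).

4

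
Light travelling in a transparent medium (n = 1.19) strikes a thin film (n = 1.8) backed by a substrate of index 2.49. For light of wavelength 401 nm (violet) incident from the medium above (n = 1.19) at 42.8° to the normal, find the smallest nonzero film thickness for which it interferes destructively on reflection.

62.3 nm

Top surface (1.19 → 1.8): reflection off a higher-index medium gives a half-wave phase shift.
At the lower boundary (n = 1.8 to n = 2.49) the reflected ray undergoes a half-wave phase shift.
Net: no relative phase inversion (both shifts match).
For weak reflection here: 2 n t cos θ_r = (m + ½) λ.
Snell's law: 1.19 sin 42.8° = 1.8 sin θ_r → sin θ_r = 0.449, cos θ_r = 0.893.
Minimum at m = 0: t = λ / (4 n cos θ_r) = 401 / (4 × 1.8 × 0.893) = 62.3 nm.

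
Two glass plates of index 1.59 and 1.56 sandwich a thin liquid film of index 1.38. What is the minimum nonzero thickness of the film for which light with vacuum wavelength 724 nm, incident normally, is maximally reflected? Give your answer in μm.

0.131 μm

Ray reflecting at the top interface goes from n = 1.59 toward n = 1.38: no phase shift.
Ray reflecting at the bottom interface goes from n = 1.38 toward n = 1.56: a half-wave phase shift.
Net: one phase inversion between the two reflected rays.
So the condition for constructive reflection is 2 n t = (m + ½) λ.
Minimum at m = 0: t = λ / (4 n) = 724 / (4 × 1.38) = 131 nm.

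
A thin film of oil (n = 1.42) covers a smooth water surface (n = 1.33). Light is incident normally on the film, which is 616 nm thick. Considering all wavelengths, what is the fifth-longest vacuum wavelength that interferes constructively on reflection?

Top surface (1.0 → 1.42): reflection off a higher-index medium gives a half-wave phase shift.
At the lower boundary (n = 1.42 to n = 1.33) the reflected ray undergoes no phase shift.
Exactly one π shift → a net half-wave offset.
So the condition for constructive reflection is 2 n t = (m + ½) λ.
λ = 2 n t / (m + ½). The fifth-longest wavelength is m = 4: λ = 2 × 1.42 × 616 / 4.50 = 389 nm.

389 nm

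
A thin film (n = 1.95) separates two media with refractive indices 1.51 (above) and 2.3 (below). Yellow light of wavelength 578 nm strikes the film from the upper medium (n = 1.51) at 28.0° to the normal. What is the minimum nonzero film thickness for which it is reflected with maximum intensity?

At the upper boundary (n = 1.51 to n = 1.95) the reflected ray undergoes a half-wave phase shift.
Bottom surface (1.95 → 2.3): reflection off a higher-index medium gives a half-wave phase shift.
Zero or two π shifts → no net half-wave offset.
With no net inversion, constructive interference in reflection requires 2 n t cos θ_r = m λ.
Snell's law: 1.51 sin 28.0° = 1.95 sin θ_r → sin θ_r = 0.364, cos θ_r = 0.932.
Minimum nonzero at m = 1: t = λ / (2 n cos θ_r) = 578 / (2 × 1.95 × 0.932) = 159 nm.

159 nm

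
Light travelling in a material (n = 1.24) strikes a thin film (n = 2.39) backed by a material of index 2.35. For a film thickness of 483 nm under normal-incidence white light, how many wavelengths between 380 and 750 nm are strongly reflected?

3

At the upper boundary (n = 1.24 to n = 2.39) the reflected ray undergoes a half-wave phase shift.
Bottom surface (2.39 → 2.35): reflection off a lower-index medium gives no phase shift.
Exactly one π shift → a net half-wave offset.
With one net inversion, constructive interference in reflection requires 2 n t = (m + ½) λ.
λ = 2 n t / (m + ½) = 2309 / (m + ½) nm.
m=2: 923 nm (IR); m=3: 660 nm (visible); m=4: 513 nm (visible); m=5: 420 nm (visible); m=6: 355 nm (UV).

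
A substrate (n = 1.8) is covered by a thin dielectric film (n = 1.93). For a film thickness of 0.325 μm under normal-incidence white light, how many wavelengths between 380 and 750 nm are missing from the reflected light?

2

Top surface (1.0 → 1.93): reflection off a higher-index medium gives a half-wave phase shift.
At the lower boundary (n = 1.93 to n = 1.8) the reflected ray undergoes no phase shift.
The two reflections differ by half a wavelength.
For dark reflection here: 2 n t = m λ.
λ = 2 n t / m = 1255 / m nm.
m=1: 1255 nm (IR); m=2: 627 nm (visible); m=3: 418 nm (visible); m=4: 314 nm (UV).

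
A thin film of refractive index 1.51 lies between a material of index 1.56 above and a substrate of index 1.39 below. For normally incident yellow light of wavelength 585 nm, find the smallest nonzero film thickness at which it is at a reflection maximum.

194 nm

At the upper boundary (n = 1.56 to n = 1.51) the reflected ray undergoes no phase shift.
Ray reflecting at the bottom interface goes from n = 1.51 toward n = 1.39: no phase shift.
Zero or two π shifts → no net half-wave offset.
So the condition for constructive reflection is 2 n t = m λ.
Minimum nonzero at m = 1: t = λ / (2 n) = 585 / (2 × 1.51) = 194 nm.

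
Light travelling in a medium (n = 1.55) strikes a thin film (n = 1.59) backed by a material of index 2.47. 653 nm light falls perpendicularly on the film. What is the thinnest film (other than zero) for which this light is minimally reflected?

Ray reflecting at the top interface goes from n = 1.55 toward n = 1.59: a half-wave phase shift.
Ray reflecting at the bottom interface goes from n = 1.59 toward n = 2.47: a half-wave phase shift.
Net: no relative phase inversion (both shifts match).
With no net inversion, destructive interference in reflection requires 2 n t = (m + ½) λ.
Minimum at m = 0: t = λ / (4 n) = 653 / (4 × 1.59) = 103 nm.

103 nm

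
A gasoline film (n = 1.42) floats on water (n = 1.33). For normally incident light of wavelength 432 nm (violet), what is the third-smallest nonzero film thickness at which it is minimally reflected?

456 nm

Ray reflecting at the top interface goes from n = 1.0 toward n = 1.42: a half-wave phase shift.
At the lower boundary (n = 1.42 to n = 1.33) the reflected ray undergoes no phase shift.
The two reflections differ by half a wavelength.
With one net inversion, destructive interference in reflection requires 2 n t = m λ.
The third-smallest nonzero thickness corresponds to m = 3: t = m λ / (2 n) = 3.00 × 432 / (2 × 1.42) = 456 nm.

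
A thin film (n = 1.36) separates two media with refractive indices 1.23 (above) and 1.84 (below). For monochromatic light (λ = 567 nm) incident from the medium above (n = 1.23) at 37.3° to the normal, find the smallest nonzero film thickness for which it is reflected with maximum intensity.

Ray reflecting at the top interface goes from n = 1.23 toward n = 1.36: a half-wave phase shift.
At the lower boundary (n = 1.36 to n = 1.84) the reflected ray undergoes a half-wave phase shift.
Net: no relative phase inversion (both shifts match).
For bright reflection here: 2 n t cos θ_r = m λ.
Snell's law: 1.23 sin 37.3° = 1.36 sin θ_r → sin θ_r = 0.548, cos θ_r = 0.836.
Minimum nonzero at m = 1: t = λ / (2 n cos θ_r) = 567 / (2 × 1.36 × 0.836) = 249 nm.

249 nm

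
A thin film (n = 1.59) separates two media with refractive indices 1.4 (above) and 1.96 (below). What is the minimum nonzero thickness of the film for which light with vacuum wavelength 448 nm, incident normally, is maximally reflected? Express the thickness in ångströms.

Top surface (1.4 → 1.59): reflection off a higher-index medium gives a half-wave phase shift.
Bottom surface (1.59 → 1.96): reflection off a higher-index medium gives a half-wave phase shift.
The two reflections carry the same phase change, so no net offset.
With no net inversion, constructive interference in reflection requires 2 n t = m λ.
Minimum nonzero at m = 1: t = λ / (2 n) = 448 / (2 × 1.59) = 141 nm.

1409 Å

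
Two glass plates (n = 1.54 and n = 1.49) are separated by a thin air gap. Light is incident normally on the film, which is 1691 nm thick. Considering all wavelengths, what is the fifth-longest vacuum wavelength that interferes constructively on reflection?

752 nm

Ray reflecting at the top interface goes from n = 1.54 toward n = 1.0: no phase shift.
Ray reflecting at the bottom interface goes from n = 1.0 toward n = 1.49: a half-wave phase shift.
Exactly one π shift → a net half-wave offset.
For maximum reflection here: 2 n t = (m + ½) λ.
λ = 2 n t / (m + ½). The fifth-longest wavelength is m = 4: λ = 2 × 1.0 × 1691 / 4.50 = 752 nm.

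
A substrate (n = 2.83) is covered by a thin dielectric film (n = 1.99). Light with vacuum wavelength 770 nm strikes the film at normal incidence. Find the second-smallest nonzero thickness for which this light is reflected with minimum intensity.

At the upper boundary (n = 1.0 to n = 1.99) the reflected ray undergoes a half-wave phase shift.
At the lower boundary (n = 1.99 to n = 2.83) the reflected ray undergoes a half-wave phase shift.
Net: no relative phase inversion (both shifts match).
For dark reflection here: 2 n t = (m + ½) λ.
The second-smallest nonzero thickness corresponds to m = 1: t = (m + ½) λ / (2 n) = 1.50 × 770 / (2 × 1.99) = 290 nm.

290 nm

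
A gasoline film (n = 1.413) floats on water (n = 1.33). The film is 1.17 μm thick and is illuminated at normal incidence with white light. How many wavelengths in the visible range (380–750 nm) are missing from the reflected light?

4

Ray reflecting at the top interface goes from n = 1.0 toward n = 1.413: a half-wave phase shift.
Bottom surface (1.413 → 1.33): reflection off a lower-index medium gives no phase shift.
Net: one phase inversion between the two reflected rays.
So the condition for destructive reflection is 2 n t = m λ.
λ = 2 n t / m = 3306 / m nm.
m=4: 827 nm (IR); m=5: 661 nm (visible); m=6: 551 nm (visible); m=7: 472 nm (visible); m=8: 413 nm (visible); m=9: 367 nm (UV).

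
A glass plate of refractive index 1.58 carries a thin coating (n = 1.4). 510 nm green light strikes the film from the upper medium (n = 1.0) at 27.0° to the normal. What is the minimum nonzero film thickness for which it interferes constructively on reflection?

193 nm

Top surface (1.0 → 1.4): reflection off a higher-index medium gives a half-wave phase shift.
At the lower boundary (n = 1.4 to n = 1.58) the reflected ray undergoes a half-wave phase shift.
Zero or two π shifts → no net half-wave offset.
With no net inversion, constructive interference in reflection requires 2 n t cos θ_r = m λ.
Snell's law: 1.0 sin 27.0° = 1.4 sin θ_r → sin θ_r = 0.324, cos θ_r = 0.946.
Minimum nonzero at m = 1: t = λ / (2 n cos θ_r) = 510 / (2 × 1.4 × 0.946) = 193 nm.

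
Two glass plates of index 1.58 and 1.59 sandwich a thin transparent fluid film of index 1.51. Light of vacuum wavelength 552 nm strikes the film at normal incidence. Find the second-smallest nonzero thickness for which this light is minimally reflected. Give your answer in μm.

0.366 μm

Top surface (1.58 → 1.51): reflection off a lower-index medium gives no phase shift.
At the lower boundary (n = 1.51 to n = 1.59) the reflected ray undergoes a half-wave phase shift.
The two reflections differ by half a wavelength.
So the condition for destructive reflection is 2 n t = m λ.
The second-smallest nonzero thickness corresponds to m = 2: t = m λ / (2 n) = 2.00 × 552 / (2 × 1.51) = 366 nm.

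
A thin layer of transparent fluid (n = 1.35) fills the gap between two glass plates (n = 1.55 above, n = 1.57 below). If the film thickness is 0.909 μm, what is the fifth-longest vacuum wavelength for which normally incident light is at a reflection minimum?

At the upper boundary (n = 1.55 to n = 1.35) the reflected ray undergoes no phase shift.
Bottom surface (1.35 → 1.57): reflection off a higher-index medium gives a half-wave phase shift.
Net: one phase inversion between the two reflected rays.
So the condition for destructive reflection is 2 n t = m λ.
λ = 2 n t / m. The fifth-longest wavelength is m = 5: λ = 2 × 1.35 × 909 / 5.00 = 491 nm.

491 nm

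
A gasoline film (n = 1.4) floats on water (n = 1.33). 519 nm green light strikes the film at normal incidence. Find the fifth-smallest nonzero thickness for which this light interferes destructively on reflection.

927 nm

Top surface (1.0 → 1.4): reflection off a higher-index medium gives a half-wave phase shift.
At the lower boundary (n = 1.4 to n = 1.33) the reflected ray undergoes no phase shift.
Exactly one π shift → a net half-wave offset.
So the condition for destructive reflection is 2 n t = m λ.
The fifth-smallest nonzero thickness corresponds to m = 5: t = m λ / (2 n) = 5.00 × 519 / (2 × 1.4) = 927 nm.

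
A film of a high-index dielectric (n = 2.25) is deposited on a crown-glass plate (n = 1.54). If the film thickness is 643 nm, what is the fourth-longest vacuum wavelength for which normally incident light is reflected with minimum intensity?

Ray reflecting at the top interface goes from n = 1.0 toward n = 2.25: a half-wave phase shift.
At the lower boundary (n = 2.25 to n = 1.54) the reflected ray undergoes no phase shift.
Exactly one π shift → a net half-wave offset.
So the condition for destructive reflection is 2 n t = m λ.
λ = 2 n t / m. The fourth-longest wavelength is m = 4: λ = 2 × 2.25 × 643 / 4.00 = 723 nm.

723 nm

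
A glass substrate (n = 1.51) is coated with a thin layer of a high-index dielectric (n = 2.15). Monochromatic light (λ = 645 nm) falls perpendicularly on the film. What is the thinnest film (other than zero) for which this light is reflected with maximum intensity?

Ray reflecting at the top interface goes from n = 1.0 toward n = 2.15: a half-wave phase shift.
Ray reflecting at the bottom interface goes from n = 2.15 toward n = 1.51: no phase shift.
Exactly one π shift → a net half-wave offset.
For strong reflection here: 2 n t = (m + ½) λ.
Minimum at m = 0: t = λ / (4 n) = 645 / (4 × 2.15) = 75.0 nm.

75.0 nm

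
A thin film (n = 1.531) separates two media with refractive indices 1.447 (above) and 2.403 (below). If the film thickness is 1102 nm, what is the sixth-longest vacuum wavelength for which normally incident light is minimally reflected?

614 nm

Top surface (1.447 → 1.531): reflection off a higher-index medium gives a half-wave phase shift.
Bottom surface (1.531 → 2.403): reflection off a higher-index medium gives a half-wave phase shift.
Net: no relative phase inversion (both shifts match).
With no net inversion, destructive interference in reflection requires 2 n t = (m + ½) λ.
λ = 2 n t / (m + ½). The sixth-longest wavelength is m = 5: λ = 2 × 1.531 × 1102 / 5.50 = 614 nm.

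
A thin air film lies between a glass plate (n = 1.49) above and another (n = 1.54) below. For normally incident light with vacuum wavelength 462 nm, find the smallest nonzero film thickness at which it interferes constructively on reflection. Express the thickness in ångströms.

Ray reflecting at the top interface goes from n = 1.49 toward n = 1.0: no phase shift.
At the lower boundary (n = 1.0 to n = 1.54) the reflected ray undergoes a half-wave phase shift.
Net: one phase inversion between the two reflected rays.
So the condition for constructive reflection is 2 n t = (m + ½) λ.
Minimum at m = 0: t = λ / (4 n) = 462 / (4 × 1.0) = 116 nm.

1155 Å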